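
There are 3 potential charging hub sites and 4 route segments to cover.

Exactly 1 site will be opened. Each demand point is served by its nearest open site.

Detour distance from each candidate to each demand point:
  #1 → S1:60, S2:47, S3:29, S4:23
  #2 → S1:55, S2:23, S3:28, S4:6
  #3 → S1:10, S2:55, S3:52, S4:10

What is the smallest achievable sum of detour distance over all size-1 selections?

112

Open {#2}.
  S1→#2 55, S2→#2 23, S3→#2 28, S4→#2 6  ⇒ total 112.
Compare {#3}: total 127.
Compare {#1}: total 159.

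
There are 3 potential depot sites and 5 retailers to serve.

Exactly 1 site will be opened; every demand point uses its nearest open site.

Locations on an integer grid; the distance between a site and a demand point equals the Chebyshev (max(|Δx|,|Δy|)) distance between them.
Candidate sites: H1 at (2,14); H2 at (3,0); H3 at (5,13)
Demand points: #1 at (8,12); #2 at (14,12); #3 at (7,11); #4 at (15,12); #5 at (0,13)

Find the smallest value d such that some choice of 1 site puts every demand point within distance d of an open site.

10

Open {H3}.
  Farthest demand point is #4 at distance 10 (to H3); all others are ≤ 10.
With {H1} the worst case is 13.
With {H2} the worst case is 13.
No size-1 selection achieves below 10.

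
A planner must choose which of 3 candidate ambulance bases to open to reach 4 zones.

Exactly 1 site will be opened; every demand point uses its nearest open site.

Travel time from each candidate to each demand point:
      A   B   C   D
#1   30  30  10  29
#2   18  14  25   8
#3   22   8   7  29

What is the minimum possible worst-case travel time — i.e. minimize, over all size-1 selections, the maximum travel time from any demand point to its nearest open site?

Open {#2}.
  Farthest demand point is C at travel time 25 (to #2); all others are ≤ 25.
With {#3} the worst case is 29.
With {#1} the worst case is 30.
No size-1 selection achieves below 25.

25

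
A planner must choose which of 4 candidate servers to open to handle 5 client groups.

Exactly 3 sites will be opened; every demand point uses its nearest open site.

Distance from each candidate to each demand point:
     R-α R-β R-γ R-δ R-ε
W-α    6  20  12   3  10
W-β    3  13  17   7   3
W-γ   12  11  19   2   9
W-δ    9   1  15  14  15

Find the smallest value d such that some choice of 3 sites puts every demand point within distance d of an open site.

Open {W-α, W-β, W-γ}.
  Farthest demand point is R-γ at distance 12 (to W-α); all others are ≤ 12.
With {W-α, W-β, W-δ} the worst case is 12.
With {W-α, W-γ, W-δ} the worst case is 12.
No size-3 selection achieves below 12.

12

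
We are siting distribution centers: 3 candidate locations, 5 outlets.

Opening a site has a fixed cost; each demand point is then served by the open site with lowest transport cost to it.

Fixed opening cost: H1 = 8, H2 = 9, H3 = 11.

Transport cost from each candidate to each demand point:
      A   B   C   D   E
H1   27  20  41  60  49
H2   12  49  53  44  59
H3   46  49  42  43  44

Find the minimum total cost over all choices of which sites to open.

183

Open {H1, H2}: assign each demand point to its cheapest open site.
  A→H2 12, B→H1 20, C→H1 41, D→H2 44, E→H1 49
  transport cost 166, fixed 17 → total 183.
Compare {H1, H2, H3}: transport cost 160 + fixed 28 = 188.
Compare {H1, H3}: transport cost 175 + fixed 19 = 194.
Compare {H1}: transport cost 197 + fixed 8 = 205.
All other subsets cost ≥ 188. Minimum total cost: 183.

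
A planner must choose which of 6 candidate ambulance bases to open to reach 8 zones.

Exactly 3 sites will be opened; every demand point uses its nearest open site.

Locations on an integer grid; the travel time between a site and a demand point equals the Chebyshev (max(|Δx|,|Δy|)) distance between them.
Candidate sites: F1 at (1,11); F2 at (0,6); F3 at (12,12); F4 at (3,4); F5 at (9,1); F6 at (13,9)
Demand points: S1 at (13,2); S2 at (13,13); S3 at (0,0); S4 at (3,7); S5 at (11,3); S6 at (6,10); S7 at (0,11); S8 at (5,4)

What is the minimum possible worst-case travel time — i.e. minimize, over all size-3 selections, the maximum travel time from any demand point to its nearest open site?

Open {F2, F3, F5}.
  Farthest demand point is S3 at travel time 6 (to F2); all others are ≤ 6.
With {F2, F5, F6} the worst case is 6.
With {F1, F2, F6} the worst case is 7.
No size-3 selection achieves below 6.

6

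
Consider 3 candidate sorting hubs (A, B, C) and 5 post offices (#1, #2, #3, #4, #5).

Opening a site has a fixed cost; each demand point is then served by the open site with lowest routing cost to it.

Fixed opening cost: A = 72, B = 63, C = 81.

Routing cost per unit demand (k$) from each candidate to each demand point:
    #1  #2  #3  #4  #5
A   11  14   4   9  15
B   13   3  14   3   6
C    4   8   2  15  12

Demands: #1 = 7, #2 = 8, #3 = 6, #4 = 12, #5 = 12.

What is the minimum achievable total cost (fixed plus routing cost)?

316

Open {B, C}: assign each demand point to its cheapest open site.
  #1→C 7×4=28, #2→B 8×3=24, #3→C 6×2=12, #4→B 12×3=36, #5→B 12×6=72
  routing cost 172, fixed 144 → total 316.
Compare {A, B}: routing cost 233 + fixed 135 = 368.
Compare {B}: routing cost 307 + fixed 63 = 370.
Compare {A, B, C}: routing cost 172 + fixed 216 = 388.
All other subsets cost ≥ 368. Minimum total cost: 316.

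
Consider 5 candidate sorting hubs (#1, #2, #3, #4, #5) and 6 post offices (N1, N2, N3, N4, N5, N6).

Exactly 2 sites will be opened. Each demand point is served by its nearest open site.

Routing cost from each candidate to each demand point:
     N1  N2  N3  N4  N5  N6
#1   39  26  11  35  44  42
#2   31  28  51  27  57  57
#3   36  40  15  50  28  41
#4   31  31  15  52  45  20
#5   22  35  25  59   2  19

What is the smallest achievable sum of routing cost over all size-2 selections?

Open {#1, #5}.
  N1→#5 22, N2→#1 26, N3→#1 11, N4→#1 35, N5→#5 2, N6→#5 19  ⇒ total 115.
Compare {#2, #5}: total 123.
Compare {#4, #5}: total 141.
No size-2 selection does better; minimum is 115.

115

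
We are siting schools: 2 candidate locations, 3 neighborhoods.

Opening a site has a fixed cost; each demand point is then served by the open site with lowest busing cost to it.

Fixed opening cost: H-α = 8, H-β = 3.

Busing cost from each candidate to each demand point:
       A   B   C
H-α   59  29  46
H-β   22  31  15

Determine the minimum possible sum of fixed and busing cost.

Open {H-β}: assign each demand point to its cheapest open site.
  A→H-β 22, B→H-β 31, C→H-β 15
  busing cost 68, fixed 3 → total 71.
Compare {H-α, H-β}: busing cost 66 + fixed 11 = 77.
Compare {H-α}: busing cost 134 + fixed 8 = 142.

71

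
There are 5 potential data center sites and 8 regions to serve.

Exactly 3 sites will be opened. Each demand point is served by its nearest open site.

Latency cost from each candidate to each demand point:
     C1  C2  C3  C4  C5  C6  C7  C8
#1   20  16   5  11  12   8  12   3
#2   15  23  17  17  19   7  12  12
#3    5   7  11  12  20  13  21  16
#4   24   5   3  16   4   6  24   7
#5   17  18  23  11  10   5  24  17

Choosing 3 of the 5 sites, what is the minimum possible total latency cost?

49

Open {#1, #3, #4}.
  C1→#3 5, C2→#4 5, C3→#4 3, C4→#1 11, C5→#4 4, C6→#4 6, C7→#1 12, C8→#1 3  ⇒ total 49.
Compare {#2, #3, #4}: total 54.
Compare {#1, #3, #5}: total 58.
No size-3 selection does better; minimum is 49.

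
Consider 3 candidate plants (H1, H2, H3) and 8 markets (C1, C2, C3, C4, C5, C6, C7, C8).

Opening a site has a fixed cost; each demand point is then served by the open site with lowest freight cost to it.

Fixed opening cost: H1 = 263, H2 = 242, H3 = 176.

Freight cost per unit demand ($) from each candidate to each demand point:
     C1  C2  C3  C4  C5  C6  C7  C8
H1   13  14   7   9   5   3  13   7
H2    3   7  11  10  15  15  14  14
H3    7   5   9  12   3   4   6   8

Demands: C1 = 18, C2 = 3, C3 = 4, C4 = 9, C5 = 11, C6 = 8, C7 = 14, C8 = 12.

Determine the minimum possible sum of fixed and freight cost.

706

Open {H3}: assign each demand point to its cheapest open site.
  C1→H3 18×7=126, C2→H3 3×5=15, C3→H3 4×9=36, C4→H3 9×12=108, C5→H3 11×3=33, C6→H3 8×4=32, C7→H3 14×6=84, C8→H3 12×8=96
  freight cost 530, fixed 176 → total 706.
Compare {H2, H3}: freight cost 440 + fixed 418 = 858.
Compare {H1, H3}: freight cost 475 + fixed 439 = 914.
Compare {H1}: freight cost 730 + fixed 263 = 993.
All other subsets cost ≥ 858. Minimum total cost: 706.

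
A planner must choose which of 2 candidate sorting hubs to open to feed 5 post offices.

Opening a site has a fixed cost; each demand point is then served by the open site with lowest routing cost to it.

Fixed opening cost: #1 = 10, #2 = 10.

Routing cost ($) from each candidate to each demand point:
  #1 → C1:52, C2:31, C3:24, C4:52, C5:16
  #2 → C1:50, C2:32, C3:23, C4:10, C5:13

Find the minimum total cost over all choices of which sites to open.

Open {#2}: assign each demand point to its cheapest open site.
  C1→#2 50, C2→#2 32, C3→#2 23, C4→#2 10, C5→#2 13
  routing cost 128, fixed 10 → total 138.
Compare {#1, #2}: routing cost 127 + fixed 20 = 147.
Compare {#1}: routing cost 175 + fixed 10 = 185.

138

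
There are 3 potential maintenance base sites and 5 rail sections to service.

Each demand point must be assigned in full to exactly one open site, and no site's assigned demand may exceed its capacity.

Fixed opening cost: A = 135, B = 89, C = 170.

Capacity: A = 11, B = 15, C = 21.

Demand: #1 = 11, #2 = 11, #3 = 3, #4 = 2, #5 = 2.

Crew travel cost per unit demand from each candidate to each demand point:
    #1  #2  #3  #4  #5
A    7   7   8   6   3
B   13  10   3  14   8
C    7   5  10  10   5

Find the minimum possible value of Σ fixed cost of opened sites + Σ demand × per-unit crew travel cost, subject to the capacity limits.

Open {B, C}; cheapest assignment that respects the capacities:
  B (cap 15, load 14): #2, #3 — cost 11×10 + 3×3 = 119
  C (cap 21, load 15): #1, #4, #5 — cost 11×7 + 2×10 + 2×5 = 107
  Shipping 226, fixed 259 → total 485.
  Any other capacity-feasible assignment to {B, C} ships for at least 226.
Compare {A, C}: its best feasible assignment gives total 497.
Compare {A, B, C}: its best feasible assignment gives total 565.
Every other set of open sites that can feasibly serve all demand totals ≥ 497 even under its best assignment. Minimum: 485.

485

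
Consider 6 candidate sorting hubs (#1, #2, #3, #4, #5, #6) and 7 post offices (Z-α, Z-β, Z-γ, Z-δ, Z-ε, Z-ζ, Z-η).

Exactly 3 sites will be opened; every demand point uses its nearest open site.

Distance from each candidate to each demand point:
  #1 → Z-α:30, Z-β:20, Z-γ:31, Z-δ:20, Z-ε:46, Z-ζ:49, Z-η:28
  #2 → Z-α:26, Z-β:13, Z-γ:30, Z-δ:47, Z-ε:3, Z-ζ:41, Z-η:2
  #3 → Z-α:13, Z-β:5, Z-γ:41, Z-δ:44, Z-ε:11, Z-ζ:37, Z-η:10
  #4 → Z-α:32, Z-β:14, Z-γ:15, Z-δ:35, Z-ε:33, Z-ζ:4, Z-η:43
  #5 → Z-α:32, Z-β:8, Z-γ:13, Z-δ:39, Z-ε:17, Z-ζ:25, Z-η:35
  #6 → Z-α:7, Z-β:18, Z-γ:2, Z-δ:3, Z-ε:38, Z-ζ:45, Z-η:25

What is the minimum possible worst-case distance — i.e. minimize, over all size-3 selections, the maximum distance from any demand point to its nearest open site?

11

Open {#3, #4, #6}.
  Farthest demand point is Z-ε at distance 11 (to #3); all others are ≤ 11.
With {#2, #4, #6} the worst case is 13.
With {#1, #3, #4} the worst case is 20.
No size-3 selection achieves below 11.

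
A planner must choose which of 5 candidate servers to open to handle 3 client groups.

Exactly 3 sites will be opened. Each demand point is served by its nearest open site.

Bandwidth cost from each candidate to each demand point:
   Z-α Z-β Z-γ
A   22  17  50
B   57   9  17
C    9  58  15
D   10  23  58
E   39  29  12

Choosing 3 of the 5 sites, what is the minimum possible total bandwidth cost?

30

Open {B, C, E}.
  Z-α→C 9, Z-β→B 9, Z-γ→E 12  ⇒ total 30.
Compare {B, D, E}: total 31.
Compare {A, B, C}: total 33.
No size-3 selection does better; minimum is 30.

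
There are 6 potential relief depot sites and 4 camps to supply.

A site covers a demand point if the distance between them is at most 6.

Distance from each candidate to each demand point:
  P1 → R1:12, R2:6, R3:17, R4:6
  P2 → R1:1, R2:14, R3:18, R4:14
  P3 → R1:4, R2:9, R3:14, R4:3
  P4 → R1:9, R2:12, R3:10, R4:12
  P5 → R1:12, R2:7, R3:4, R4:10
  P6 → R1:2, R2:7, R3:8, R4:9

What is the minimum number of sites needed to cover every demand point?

Coverage sets (demand points within 6 of each site):
  P1: {R2, R4}
  P2: {R1}
  P3: {R1, R4}
  P4: {}
  P5: {R3}
  P6: {R1}
No 2 sites suffice: every size-2 union leaves at least one demand point uncovered.
But {P1, P2, P5} covers everything, so the minimum is 3.

3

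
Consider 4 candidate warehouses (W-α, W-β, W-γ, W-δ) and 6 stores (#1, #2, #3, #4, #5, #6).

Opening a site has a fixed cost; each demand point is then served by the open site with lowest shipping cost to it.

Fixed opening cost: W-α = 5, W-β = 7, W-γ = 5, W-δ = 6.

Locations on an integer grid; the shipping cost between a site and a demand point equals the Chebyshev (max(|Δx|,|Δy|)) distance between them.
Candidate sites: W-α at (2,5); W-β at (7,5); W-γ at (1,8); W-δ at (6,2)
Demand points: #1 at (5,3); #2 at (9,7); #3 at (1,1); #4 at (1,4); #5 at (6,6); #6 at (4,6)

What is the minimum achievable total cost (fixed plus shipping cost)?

24

Open {W-α, W-β}: assign each demand point to its cheapest open site.
  #1→W-β 2, #2→W-β 2, #3→W-α 4, #4→W-α 1, #5→W-β 1, #6→W-α 2
  shipping cost 12, fixed 12 → total 24.
Compare {W-α}: shipping cost 21 + fixed 5 = 26.
Compare {W-β}: shipping cost 20 + fixed 7 = 27.
Compare {W-α, W-δ}: shipping cost 17 + fixed 11 = 28.
All other subsets cost ≥ 26. Minimum total cost: 24.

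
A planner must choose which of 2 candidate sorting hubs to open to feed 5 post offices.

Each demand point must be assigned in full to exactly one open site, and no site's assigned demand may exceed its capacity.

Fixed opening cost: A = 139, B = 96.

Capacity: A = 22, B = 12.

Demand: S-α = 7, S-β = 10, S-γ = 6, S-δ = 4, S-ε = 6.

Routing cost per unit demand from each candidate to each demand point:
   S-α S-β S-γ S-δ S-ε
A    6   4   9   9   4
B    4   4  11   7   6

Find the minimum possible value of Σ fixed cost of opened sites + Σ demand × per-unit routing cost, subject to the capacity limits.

Open {A, B}; cheapest assignment that respects the capacities:
  A (cap 22, load 22): S-β, S-γ, S-ε — cost 10×4 + 6×9 + 6×4 = 118
  B (cap 12, load 11): S-α, S-δ — cost 7×4 + 4×7 = 56
  Shipping 174, fixed 235 → total 409.
  Any other capacity-feasible assignment to {A, B} ships for at least 174.
Total demand is 33 and no other set of sites has combined capacity ≥ 33, so {A, B} is the only feasible choice of open sites. Minimum: 409.

409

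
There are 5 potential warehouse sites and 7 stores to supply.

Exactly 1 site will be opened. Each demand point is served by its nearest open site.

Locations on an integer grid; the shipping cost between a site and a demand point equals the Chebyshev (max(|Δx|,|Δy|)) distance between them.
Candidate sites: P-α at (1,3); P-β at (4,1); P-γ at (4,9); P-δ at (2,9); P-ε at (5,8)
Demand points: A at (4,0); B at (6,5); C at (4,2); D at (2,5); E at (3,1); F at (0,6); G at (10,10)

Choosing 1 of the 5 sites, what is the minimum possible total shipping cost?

Open {P-β}.
  A→P-β 1, B→P-β 4, C→P-β 1, D→P-β 4, E→P-β 1, F→P-β 5, G→P-β 9  ⇒ total 25.
Compare {P-α}: total 27.
Compare {P-ε}: total 37.
No size-1 selection does better; minimum is 25.

25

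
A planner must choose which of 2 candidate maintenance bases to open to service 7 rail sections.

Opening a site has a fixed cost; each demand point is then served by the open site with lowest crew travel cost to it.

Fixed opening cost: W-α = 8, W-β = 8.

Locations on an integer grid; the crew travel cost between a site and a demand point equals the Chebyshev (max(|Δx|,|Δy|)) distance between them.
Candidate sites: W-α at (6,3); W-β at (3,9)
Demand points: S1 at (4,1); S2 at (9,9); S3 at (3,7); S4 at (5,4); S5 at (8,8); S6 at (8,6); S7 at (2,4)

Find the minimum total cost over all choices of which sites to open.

33

Open {W-α}: assign each demand point to its cheapest open site.
  S1→W-α 2, S2→W-α 6, S3→W-α 4, S4→W-α 1, S5→W-α 5, S6→W-α 3, S7→W-α 4
  crew travel cost 25, fixed 8 → total 33.
Compare {W-α, W-β}: crew travel cost 23 + fixed 16 = 39.
Compare {W-β}: crew travel cost 36 + fixed 8 = 44.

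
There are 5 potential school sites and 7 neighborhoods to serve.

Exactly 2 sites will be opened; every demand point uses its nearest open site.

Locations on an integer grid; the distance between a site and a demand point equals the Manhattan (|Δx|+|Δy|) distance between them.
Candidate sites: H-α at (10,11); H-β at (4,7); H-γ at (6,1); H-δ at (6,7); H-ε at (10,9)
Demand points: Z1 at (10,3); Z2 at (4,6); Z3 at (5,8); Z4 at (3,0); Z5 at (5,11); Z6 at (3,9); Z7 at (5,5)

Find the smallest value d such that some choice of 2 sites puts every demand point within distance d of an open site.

6

Open {H-β, H-γ}.
  Farthest demand point is Z1 at distance 6 (to H-γ); all others are ≤ 6.
With {H-γ, H-δ} the worst case is 6.
With {H-γ, H-ε} the worst case is 7.
No size-2 selection achieves below 6.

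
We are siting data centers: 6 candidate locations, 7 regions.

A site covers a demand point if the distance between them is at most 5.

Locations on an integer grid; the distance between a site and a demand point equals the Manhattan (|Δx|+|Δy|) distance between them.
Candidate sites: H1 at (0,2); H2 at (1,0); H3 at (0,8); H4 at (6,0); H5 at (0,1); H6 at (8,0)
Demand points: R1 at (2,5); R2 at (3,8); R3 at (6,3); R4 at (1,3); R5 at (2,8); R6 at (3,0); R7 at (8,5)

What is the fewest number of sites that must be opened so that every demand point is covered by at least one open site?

3

Coverage sets (demand points within 5 of each site):
  H1: {R1, R4, R6}
  H2: {R4, R6}
  H3: {R1, R2, R5}
  H4: {R3, R6}
  H5: {R4, R6}
  H6: {R3, R6, R7}
No 2 sites suffice: every size-2 union leaves at least one demand point uncovered.
But {H1, H3, H6} covers everything, so the minimum is 3.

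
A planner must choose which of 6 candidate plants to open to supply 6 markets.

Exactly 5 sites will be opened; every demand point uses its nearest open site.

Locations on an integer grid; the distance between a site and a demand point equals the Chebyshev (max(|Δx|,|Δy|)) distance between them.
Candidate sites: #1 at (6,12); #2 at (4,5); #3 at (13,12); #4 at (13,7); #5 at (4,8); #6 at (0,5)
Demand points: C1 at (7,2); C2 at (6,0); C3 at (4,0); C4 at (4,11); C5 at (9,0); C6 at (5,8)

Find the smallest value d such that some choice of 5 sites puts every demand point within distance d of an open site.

5

Open {#1, #2, #3, #4, #5}.
  Farthest demand point is C2 at distance 5 (to #2); all others are ≤ 5.
With {#1, #2, #3, #4, #6} the worst case is 5.
With {#1, #2, #3, #5, #6} the worst case is 5.
No size-5 selection achieves below 5.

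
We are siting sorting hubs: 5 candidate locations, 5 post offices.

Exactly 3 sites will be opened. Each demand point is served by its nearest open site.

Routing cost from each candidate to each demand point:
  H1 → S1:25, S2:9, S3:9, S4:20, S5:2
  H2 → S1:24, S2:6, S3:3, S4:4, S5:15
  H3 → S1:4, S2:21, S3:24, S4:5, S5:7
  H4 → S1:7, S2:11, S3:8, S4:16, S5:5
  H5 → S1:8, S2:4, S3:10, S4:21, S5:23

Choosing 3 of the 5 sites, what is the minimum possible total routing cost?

Open {H1, H2, H3}.
  S1→H3 4, S2→H2 6, S3→H2 3, S4→H2 4, S5→H1 2  ⇒ total 19.
Compare {H1, H2, H5}: total 21.
Compare {H1, H2, H4}: total 22.
No size-3 selection does better; minimum is 19.

19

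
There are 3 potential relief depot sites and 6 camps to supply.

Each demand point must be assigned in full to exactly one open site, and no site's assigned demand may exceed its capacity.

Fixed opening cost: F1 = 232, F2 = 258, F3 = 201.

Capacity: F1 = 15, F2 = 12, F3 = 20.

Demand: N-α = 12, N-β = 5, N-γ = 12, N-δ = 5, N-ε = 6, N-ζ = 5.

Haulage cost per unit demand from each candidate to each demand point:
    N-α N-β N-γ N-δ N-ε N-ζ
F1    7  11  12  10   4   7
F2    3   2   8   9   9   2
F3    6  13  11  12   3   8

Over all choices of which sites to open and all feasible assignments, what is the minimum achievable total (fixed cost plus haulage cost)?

Open {F1, F2, F3}; cheapest assignment that respects the capacities:
  F1 (cap 15, load 15): N-β, N-δ, N-ζ — cost 5×11 + 5×10 + 5×7 = 140
  F2 (cap 12, load 12): N-α — cost 12×3 = 36
  F3 (cap 20, load 18): N-γ, N-ε — cost 12×11 + 6×3 = 150
  Shipping 326, fixed 691 → total 1017.
  Any other capacity-feasible assignment to {F1, F2, F3} ships for at least 326.
Total demand is 45 and no other set of sites has combined capacity ≥ 45, so {F1, F2, F3} is the only feasible choice of open sites. Minimum: 1017.

1017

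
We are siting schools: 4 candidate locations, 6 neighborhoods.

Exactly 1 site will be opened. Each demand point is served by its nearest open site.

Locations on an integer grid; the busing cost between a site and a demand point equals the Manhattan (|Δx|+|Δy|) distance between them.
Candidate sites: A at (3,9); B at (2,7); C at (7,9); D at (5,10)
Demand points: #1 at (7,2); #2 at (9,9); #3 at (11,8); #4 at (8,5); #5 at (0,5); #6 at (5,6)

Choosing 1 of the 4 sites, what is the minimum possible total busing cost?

Open {C}.
  #1→C 7, #2→C 2, #3→C 5, #4→C 5, #5→C 11, #6→C 5  ⇒ total 35.
Compare {B}: total 45.
Compare {D}: total 45.
No size-1 selection does better; minimum is 35.

35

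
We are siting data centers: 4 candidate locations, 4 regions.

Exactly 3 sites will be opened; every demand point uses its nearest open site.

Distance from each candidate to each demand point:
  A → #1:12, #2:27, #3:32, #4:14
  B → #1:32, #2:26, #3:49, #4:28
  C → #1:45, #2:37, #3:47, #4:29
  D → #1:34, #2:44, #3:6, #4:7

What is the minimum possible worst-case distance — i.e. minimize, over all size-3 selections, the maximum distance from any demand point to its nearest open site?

26

Open {A, B, D}.
  Farthest demand point is #2 at distance 26 (to B); all others are ≤ 26.
With {A, C, D} the worst case is 27.
With {A, B, C} the worst case is 32.
No size-3 selection achieves below 26.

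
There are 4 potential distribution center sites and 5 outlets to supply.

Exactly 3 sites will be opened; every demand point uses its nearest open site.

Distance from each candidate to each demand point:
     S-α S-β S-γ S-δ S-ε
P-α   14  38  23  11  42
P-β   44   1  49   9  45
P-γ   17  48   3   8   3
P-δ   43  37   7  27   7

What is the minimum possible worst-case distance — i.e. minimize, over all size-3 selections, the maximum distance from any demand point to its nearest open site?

14

Open {P-α, P-β, P-γ}.
  Farthest demand point is S-α at distance 14 (to P-α); all others are ≤ 14.
With {P-α, P-β, P-δ} the worst case is 14.
With {P-β, P-γ, P-δ} the worst case is 17.
No size-3 selection achieves below 14.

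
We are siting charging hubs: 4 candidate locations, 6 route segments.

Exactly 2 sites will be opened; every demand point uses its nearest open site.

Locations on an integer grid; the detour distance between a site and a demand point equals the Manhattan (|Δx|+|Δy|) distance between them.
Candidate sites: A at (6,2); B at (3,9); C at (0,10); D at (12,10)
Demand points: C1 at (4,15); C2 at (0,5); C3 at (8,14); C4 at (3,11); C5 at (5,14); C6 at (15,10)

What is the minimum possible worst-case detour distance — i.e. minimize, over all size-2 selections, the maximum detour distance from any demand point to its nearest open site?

Open {B, D}.
  Farthest demand point is C3 at detour distance 8 (to D); all others are ≤ 8.
With {C, D} the worst case is 9.
With {A, B} the worst case is 13.
No size-2 selection achieves below 8.

8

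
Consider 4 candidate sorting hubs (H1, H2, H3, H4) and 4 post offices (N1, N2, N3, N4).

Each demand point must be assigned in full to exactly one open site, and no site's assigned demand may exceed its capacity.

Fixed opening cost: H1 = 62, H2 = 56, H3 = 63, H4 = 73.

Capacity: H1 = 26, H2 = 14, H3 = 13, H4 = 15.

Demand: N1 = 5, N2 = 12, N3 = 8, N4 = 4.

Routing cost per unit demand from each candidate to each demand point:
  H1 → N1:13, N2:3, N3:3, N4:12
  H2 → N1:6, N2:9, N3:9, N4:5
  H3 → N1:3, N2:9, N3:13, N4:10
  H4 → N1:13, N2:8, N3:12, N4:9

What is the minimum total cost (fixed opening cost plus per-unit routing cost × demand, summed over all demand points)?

228

Open {H1, H2}; cheapest assignment that respects the capacities:
  H1 (cap 26, load 20): N2, N3 — cost 12×3 + 8×3 = 60
  H2 (cap 14, load 9): N1, N4 — cost 5×6 + 4×5 = 50
  Shipping 110, fixed 118 → total 228.
  Any other capacity-feasible assignment to {H1, H2} ships for at least 110.
Compare {H1, H3}: its best feasible assignment gives total 240.
Compare {H1, H2, H3}: its best feasible assignment gives total 276.
Every other set of open sites that can feasibly serve all demand totals ≥ 240 even under its best assignment. Minimum: 228.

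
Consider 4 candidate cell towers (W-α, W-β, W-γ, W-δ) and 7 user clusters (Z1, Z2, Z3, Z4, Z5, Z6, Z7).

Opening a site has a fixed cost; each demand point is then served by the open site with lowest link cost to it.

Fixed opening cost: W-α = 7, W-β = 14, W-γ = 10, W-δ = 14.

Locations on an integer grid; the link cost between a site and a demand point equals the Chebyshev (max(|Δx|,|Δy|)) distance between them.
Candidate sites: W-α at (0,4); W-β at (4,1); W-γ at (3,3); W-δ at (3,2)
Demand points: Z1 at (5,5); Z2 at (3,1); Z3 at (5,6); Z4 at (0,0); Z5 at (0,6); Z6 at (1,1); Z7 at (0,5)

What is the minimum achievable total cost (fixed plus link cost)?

28

Open {W-γ}: assign each demand point to its cheapest open site.
  Z1→W-γ 2, Z2→W-γ 2, Z3→W-γ 3, Z4→W-γ 3, Z5→W-γ 3, Z6→W-γ 2, Z7→W-γ 3
  link cost 18, fixed 10 → total 28.
Compare {W-α}: link cost 23 + fixed 7 = 30.
Compare {W-α, W-γ}: link cost 15 + fixed 17 = 32.
Compare {W-δ}: link cost 20 + fixed 14 = 34.
All other subsets cost ≥ 30. Minimum total cost: 28.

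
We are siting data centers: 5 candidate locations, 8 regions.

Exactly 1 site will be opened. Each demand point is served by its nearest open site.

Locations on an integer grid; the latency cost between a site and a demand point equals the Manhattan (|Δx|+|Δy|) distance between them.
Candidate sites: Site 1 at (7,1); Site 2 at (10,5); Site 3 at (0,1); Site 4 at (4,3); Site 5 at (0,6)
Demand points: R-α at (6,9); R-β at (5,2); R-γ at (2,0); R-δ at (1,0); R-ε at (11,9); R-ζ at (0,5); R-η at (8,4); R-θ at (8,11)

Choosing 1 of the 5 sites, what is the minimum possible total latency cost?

57

Open {Site 4}.
  R-α→Site 4 8, R-β→Site 4 2, R-γ→Site 4 5, R-δ→Site 4 6, R-ε→Site 4 13, R-ζ→Site 4 6, R-η→Site 4 5, R-θ→Site 4 12  ⇒ total 57.
Compare {Site 1}: total 63.
Compare {Site 2}: total 69.
No size-1 selection does better; minimum is 57.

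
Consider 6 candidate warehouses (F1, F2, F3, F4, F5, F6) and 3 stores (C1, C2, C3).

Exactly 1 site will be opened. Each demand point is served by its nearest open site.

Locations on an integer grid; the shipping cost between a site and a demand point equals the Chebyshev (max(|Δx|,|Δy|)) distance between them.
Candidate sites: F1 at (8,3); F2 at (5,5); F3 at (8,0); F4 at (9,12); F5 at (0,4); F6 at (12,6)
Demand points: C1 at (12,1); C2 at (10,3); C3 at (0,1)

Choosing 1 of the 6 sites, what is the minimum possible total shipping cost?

Open {F1}.
  C1→F1 4, C2→F1 2, C3→F1 8  ⇒ total 14.
Compare {F3}: total 15.
Compare {F2}: total 17.
No size-1 selection does better; minimum is 14.

14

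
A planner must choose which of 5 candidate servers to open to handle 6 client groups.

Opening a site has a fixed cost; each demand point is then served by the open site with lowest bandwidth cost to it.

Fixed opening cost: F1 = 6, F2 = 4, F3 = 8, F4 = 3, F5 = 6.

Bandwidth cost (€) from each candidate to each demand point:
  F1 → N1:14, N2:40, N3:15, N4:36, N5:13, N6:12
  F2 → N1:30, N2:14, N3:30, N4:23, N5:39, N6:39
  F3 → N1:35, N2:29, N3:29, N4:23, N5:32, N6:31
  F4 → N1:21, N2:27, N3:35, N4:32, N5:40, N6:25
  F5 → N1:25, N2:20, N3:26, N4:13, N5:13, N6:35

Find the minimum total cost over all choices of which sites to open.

97

Open {F1, F2, F5}: assign each demand point to its cheapest open site.
  N1→F1 14, N2→F2 14, N3→F1 15, N4→F5 13, N5→F1 13, N6→F1 12
  bandwidth cost 81, fixed 16 → total 97.
Compare {F1, F5}: bandwidth cost 87 + fixed 12 = 99.
Compare {F1, F2, F4, F5}: bandwidth cost 81 + fixed 19 = 100.
Compare {F1, F2}: bandwidth cost 91 + fixed 10 = 101.
All other subsets cost ≥ 99. Minimum total cost: 97.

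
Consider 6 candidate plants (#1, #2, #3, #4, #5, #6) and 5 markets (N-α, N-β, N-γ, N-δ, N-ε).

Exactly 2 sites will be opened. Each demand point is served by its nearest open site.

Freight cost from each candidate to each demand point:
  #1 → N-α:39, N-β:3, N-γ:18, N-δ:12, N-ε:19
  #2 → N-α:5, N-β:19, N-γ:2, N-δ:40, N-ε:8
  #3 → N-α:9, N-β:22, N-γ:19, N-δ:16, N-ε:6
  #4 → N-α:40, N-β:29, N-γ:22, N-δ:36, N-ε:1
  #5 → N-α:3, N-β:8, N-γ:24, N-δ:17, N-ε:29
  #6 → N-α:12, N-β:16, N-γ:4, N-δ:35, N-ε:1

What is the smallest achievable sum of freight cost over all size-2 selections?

30

Open {#1, #2}.
  N-α→#2 5, N-β→#1 3, N-γ→#2 2, N-δ→#1 12, N-ε→#2 8  ⇒ total 30.
Compare {#1, #6}: total 32.
Compare {#5, #6}: total 33.
No size-2 selection does better; minimum is 30.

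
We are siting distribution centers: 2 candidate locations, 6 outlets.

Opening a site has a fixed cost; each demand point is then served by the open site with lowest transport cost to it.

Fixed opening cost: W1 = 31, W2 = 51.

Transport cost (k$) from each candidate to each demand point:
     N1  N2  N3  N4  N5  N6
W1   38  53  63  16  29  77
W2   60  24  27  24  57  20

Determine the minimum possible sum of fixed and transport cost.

Open {W1, W2}: assign each demand point to its cheapest open site.
  N1→W1 38, N2→W2 24, N3→W2 27, N4→W1 16, N5→W1 29, N6→W2 20
  transport cost 154, fixed 82 → total 236.
Compare {W2}: transport cost 212 + fixed 51 = 263.
Compare {W1}: transport cost 276 + fixed 31 = 307.

236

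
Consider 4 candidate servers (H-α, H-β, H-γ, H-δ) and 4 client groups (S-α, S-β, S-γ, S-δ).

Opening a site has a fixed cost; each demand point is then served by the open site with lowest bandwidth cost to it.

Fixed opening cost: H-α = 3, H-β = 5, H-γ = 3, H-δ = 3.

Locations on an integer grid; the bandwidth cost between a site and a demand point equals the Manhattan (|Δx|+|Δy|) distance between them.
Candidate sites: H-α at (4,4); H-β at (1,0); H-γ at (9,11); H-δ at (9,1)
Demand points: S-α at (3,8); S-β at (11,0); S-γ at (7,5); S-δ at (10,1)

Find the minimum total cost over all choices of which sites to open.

Open {H-α, H-δ}: assign each demand point to its cheapest open site.
  S-α→H-α 5, S-β→H-δ 3, S-γ→H-α 4, S-δ→H-δ 1
  bandwidth cost 13, fixed 6 → total 19.
Compare {H-α, H-γ, H-δ}: bandwidth cost 13 + fixed 9 = 22.
Compare {H-α, H-β, H-δ}: bandwidth cost 13 + fixed 11 = 24.
Compare {H-γ, H-δ}: bandwidth cost 19 + fixed 6 = 25.
All other subsets cost ≥ 22. Minimum total cost: 19.

19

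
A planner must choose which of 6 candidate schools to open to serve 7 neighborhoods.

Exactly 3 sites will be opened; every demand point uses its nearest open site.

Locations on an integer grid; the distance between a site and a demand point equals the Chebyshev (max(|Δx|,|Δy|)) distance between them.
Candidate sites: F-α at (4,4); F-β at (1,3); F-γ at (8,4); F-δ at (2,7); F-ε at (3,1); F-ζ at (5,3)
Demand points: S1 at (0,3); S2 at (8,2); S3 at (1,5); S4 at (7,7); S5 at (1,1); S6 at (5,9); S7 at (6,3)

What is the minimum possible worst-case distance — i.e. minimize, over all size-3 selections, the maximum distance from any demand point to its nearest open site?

Open {F-β, F-γ, F-δ}.
  Farthest demand point is S4 at distance 3 (to F-γ); all others are ≤ 3.
With {F-γ, F-δ, F-ε} the worst case is 3.
With {F-α, F-β, F-δ} the worst case is 4.
No size-3 selection achieves below 3.

3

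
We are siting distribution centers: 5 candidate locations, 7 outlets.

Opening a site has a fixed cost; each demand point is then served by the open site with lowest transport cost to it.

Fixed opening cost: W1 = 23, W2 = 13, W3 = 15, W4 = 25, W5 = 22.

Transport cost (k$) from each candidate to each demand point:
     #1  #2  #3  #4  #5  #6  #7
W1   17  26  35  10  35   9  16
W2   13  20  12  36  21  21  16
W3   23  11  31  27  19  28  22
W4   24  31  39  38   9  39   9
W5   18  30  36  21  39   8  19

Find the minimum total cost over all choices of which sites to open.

Open {W1, W2}: assign each demand point to its cheapest open site.
  #1→W2 13, #2→W2 20, #3→W2 12, #4→W1 10, #5→W2 21, #6→W1 9, #7→W1 16
  transport cost 101, fixed 36 → total 137.
Compare {W1, W2, W3}: transport cost 90 + fixed 51 = 141.
Compare {W1, W2, W4}: transport cost 82 + fixed 61 = 143.
Compare {W2, W5}: transport cost 111 + fixed 35 = 146.
All other subsets cost ≥ 141. Minimum total cost: 137.

137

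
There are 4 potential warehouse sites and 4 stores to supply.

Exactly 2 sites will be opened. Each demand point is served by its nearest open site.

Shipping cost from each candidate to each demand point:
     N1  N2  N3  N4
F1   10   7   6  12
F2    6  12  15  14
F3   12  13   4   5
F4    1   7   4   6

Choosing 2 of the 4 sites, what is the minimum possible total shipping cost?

17

Open {F3, F4}.
  N1→F4 1, N2→F4 7, N3→F3 4, N4→F3 5  ⇒ total 17.
Compare {F1, F4}: total 18.
Compare {F2, F4}: total 18.
No size-2 selection does better; minimum is 17.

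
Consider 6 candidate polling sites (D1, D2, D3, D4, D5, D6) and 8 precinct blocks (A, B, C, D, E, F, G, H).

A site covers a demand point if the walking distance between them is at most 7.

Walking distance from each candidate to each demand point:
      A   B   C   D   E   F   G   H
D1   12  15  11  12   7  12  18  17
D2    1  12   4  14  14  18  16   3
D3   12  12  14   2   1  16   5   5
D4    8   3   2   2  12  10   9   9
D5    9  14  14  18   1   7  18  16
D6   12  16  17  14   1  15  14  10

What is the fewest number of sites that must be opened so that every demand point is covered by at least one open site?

4

Coverage sets (demand points within 7 of each site):
  D1: {E}
  D2: {A, C, H}
  D3: {D, E, G, H}
  D4: {B, C, D}
  D5: {E, F}
  D6: {E}
No 3 sites suffice: every size-3 union leaves at least one demand point uncovered.
But {D2, D3, D4, D5} covers everything, so the minimum is 4.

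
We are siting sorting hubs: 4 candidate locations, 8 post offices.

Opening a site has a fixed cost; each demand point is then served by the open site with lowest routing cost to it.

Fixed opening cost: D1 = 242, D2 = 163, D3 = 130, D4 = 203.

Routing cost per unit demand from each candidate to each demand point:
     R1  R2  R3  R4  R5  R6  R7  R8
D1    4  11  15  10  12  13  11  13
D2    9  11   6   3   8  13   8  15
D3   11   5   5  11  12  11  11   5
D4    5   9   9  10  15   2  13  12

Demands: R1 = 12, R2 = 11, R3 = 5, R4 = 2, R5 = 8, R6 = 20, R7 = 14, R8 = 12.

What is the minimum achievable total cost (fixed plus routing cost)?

843

Open {D3, D4}: assign each demand point to its cheapest open site.
  R1→D4 12×5=60, R2→D3 11×5=55, R3→D3 5×5=25, R4→D4 2×10=20, R5→D3 8×12=96, R6→D4 20×2=40, R7→D3 14×11=154, R8→D3 12×5=60
  routing cost 510, fixed 333 → total 843.
Compare {D3}: routing cost 764 + fixed 130 = 894.
Compare {D4}: routing cost 710 + fixed 203 = 913.
Compare {D2, D3, D4}: routing cost 422 + fixed 496 = 918.
All other subsets cost ≥ 894. Minimum total cost: 843.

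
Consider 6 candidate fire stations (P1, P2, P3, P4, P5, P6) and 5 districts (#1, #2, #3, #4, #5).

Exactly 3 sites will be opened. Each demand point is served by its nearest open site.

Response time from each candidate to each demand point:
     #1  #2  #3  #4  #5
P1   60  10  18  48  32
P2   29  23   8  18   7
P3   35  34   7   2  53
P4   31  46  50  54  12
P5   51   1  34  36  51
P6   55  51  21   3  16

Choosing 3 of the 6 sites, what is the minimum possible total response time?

Open {P2, P3, P5}.
  #1→P2 29, #2→P5 1, #3→P3 7, #4→P3 2, #5→P2 7  ⇒ total 46.
Compare {P2, P5, P6}: total 48.
Compare {P3, P4, P5}: total 53.
No size-3 selection does better; minimum is 46.

46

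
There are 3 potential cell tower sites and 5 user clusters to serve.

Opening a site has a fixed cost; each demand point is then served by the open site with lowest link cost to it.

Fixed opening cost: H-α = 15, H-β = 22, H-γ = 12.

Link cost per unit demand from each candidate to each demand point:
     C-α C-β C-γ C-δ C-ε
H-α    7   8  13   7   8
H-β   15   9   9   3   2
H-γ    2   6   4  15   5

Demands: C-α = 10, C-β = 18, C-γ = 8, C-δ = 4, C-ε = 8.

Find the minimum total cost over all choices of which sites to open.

222

Open {H-β, H-γ}: assign each demand point to its cheapest open site.
  C-α→H-γ 10×2=20, C-β→H-γ 18×6=108, C-γ→H-γ 8×4=32, C-δ→H-β 4×3=12, C-ε→H-β 8×2=16
  link cost 188, fixed 34 → total 222.
Compare {H-α, H-β, H-γ}: link cost 188 + fixed 49 = 237.
Compare {H-α, H-γ}: link cost 228 + fixed 27 = 255.
Compare {H-γ}: link cost 260 + fixed 12 = 272.
All other subsets cost ≥ 237. Minimum total cost: 222.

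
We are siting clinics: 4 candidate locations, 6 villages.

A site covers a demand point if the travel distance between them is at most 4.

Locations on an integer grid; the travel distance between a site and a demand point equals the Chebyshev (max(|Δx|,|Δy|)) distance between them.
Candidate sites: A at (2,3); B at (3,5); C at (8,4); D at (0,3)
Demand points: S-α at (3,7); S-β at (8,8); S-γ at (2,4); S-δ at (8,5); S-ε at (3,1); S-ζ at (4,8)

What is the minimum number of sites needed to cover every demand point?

Coverage sets (demand points within 4 of each site):
  A: {S-α, S-γ, S-ε}
  B: {S-α, S-γ, S-ε, S-ζ}
  C: {S-β, S-δ, S-ζ}
  D: {S-α, S-γ, S-ε}
No single site covers all 6 demand points.
But {A, C} covers everything, so the minimum is 2.

2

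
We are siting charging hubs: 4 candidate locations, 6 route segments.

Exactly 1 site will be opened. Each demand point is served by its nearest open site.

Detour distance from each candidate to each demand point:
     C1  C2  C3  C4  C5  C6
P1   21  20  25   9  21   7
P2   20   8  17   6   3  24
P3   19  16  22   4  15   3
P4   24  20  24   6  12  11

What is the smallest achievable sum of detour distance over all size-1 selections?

78

Open {P2}.
  C1→P2 20, C2→P2 8, C3→P2 17, C4→P2 6, C5→P2 3, C6→P2 24  ⇒ total 78.
Compare {P3}: total 79.
Compare {P4}: total 97.
No size-1 selection does better; minimum is 78.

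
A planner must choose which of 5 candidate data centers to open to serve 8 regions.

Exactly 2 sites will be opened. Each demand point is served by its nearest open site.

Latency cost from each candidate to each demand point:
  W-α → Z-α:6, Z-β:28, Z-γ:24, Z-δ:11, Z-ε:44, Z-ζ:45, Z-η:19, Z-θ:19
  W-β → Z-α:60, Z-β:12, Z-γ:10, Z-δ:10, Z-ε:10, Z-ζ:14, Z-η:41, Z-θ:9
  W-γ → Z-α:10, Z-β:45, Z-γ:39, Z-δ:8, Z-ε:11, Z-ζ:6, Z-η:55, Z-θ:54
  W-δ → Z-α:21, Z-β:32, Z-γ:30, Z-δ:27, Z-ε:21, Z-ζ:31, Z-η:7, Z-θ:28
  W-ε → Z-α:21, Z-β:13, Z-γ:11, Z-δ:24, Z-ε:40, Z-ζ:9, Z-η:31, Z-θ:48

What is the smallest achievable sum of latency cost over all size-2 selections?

Open {W-α, W-β}.
  Z-α→W-α 6, Z-β→W-β 12, Z-γ→W-β 10, Z-δ→W-β 10, Z-ε→W-β 10, Z-ζ→W-β 14, Z-η→W-α 19, Z-θ→W-β 9  ⇒ total 90.
Compare {W-β, W-δ}: total 93.
Compare {W-β, W-γ}: total 106.
No size-2 selection does better; minimum is 90.

90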